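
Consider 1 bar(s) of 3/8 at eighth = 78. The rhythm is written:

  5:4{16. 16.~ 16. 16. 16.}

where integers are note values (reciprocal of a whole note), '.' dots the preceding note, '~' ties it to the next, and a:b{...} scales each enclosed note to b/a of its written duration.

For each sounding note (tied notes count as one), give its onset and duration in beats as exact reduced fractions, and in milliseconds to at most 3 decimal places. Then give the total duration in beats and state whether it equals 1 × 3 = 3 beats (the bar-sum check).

1) 0.0ms=0b +461.538ms=3/5b
2) 461.538ms=3/5b +923.077ms=6/5b
3) 1384.615ms=9/5b +461.538ms=3/5b
4) 1846.154ms=12/5b +461.538ms=3/5b
Σ=3b of 3 (78bpm 3/8) — PASS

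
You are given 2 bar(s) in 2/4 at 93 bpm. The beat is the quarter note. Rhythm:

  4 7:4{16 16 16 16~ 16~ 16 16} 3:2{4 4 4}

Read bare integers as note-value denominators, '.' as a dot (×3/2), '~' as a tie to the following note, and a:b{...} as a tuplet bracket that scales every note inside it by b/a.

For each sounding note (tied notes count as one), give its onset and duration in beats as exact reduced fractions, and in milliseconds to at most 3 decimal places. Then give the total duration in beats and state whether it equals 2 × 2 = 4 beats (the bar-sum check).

1) 0.0ms=0b +645.161ms=1b
2) 645.161ms=1b +92.166ms=1/7b
3) 737.327ms=8/7b +92.166ms=1/7b
4) 829.493ms=9/7b +92.166ms=1/7b
5) 921.659ms=10/7b +276.498ms=3/7b
6) 1198.157ms=13/7b +92.166ms=1/7b
7) 1290.323ms=2b +430.108ms=2/3b
8) 1720.43ms=8/3b +430.108ms=2/3b
9) 2150.538ms=10/3b +430.108ms=2/3b
Σ=4b of 4 (93bpm 2/4) — PASS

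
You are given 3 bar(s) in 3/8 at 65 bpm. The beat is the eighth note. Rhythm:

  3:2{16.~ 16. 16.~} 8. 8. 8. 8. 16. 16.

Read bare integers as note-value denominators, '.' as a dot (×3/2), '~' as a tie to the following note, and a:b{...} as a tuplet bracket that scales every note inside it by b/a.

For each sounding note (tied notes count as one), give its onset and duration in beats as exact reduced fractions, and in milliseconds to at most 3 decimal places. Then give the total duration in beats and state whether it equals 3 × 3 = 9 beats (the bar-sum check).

1) 0.0ms=0b +923.077ms=1b
2) 923.077ms=1b +1846.154ms=2b
3) 2769.231ms=3b +1384.615ms=3/2b
4) 4153.846ms=9/2b +1384.615ms=3/2b
5) 5538.462ms=6b +1384.615ms=3/2b
6) 6923.077ms=15/2b +692.308ms=3/4b
7) 7615.385ms=33/4b +692.308ms=3/4b
Σ=9b of 9 (65bpm 3/8) — PASS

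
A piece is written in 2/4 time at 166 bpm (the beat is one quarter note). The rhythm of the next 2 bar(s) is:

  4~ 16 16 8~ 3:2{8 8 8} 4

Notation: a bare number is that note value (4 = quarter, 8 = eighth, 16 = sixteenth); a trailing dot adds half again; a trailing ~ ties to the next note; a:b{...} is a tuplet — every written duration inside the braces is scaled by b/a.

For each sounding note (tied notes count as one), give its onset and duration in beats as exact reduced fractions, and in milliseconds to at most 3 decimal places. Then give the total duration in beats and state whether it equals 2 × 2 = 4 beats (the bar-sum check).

1) 0.0ms=0b +451.807ms=5/4b
2) 451.807ms=5/4b +90.361ms=1/4b
3) 542.169ms=3/2b +301.205ms=5/6b
4) 843.373ms=7/3b +120.482ms=1/3b
5) 963.855ms=8/3b +120.482ms=1/3b
6) 1084.337ms=3b +361.446ms=1b
Σ=4b of 4 (166bpm 2/4) — PASS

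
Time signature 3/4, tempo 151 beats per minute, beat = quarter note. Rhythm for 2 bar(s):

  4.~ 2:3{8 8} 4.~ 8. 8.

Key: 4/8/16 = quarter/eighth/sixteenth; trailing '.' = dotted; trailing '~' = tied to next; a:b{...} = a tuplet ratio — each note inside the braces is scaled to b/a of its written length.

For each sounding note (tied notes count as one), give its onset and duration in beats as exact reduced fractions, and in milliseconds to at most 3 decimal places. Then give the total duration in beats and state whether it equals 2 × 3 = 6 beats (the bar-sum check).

1) 0.0ms=0b +894.04ms=9/4b
2) 894.04ms=9/4b +298.013ms=3/4b
3) 1192.053ms=3b +894.04ms=9/4b
4) 2086.093ms=21/4b +298.013ms=3/4b
Σ=6b of 6 (151bpm 3/4) — PASS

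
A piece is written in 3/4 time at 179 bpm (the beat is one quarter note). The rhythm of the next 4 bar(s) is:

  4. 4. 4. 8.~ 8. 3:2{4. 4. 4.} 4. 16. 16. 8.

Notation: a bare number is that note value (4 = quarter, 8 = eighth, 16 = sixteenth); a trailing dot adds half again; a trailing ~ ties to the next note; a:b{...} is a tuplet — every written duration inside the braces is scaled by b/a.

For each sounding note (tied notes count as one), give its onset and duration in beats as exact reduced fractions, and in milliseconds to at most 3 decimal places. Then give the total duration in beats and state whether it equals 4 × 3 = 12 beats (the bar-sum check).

1) 0.0ms=0b +502.793ms=3/2b
2) 502.793ms=3/2b +502.793ms=3/2b
3) 1005.587ms=3b +502.793ms=3/2b
4) 1508.38ms=9/2b +502.793ms=3/2b
5) 2011.173ms=6b +335.196ms=1b
6) 2346.369ms=7b +335.196ms=1b
7) 2681.564ms=8b +335.196ms=1b
8) 3016.76ms=9b +502.793ms=3/2b
9) 3519.553ms=21/2b +125.698ms=3/8b
10) 3645.251ms=87/8b +125.698ms=3/8b
11) 3770.95ms=45/4b +251.397ms=3/4b
Σ=12b of 12 (179bpm 3/4) — PASS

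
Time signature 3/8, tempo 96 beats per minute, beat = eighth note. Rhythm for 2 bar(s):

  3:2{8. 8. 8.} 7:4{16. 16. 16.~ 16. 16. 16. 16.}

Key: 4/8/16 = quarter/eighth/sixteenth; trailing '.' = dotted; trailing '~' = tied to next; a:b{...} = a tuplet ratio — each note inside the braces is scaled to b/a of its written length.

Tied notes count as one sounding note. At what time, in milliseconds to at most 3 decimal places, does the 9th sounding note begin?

1. 0.0ms @ 0 + 625.0ms (1)
2. 625.0ms @ 1 + 625.0ms (1)
3. 1250.0ms @ 2 + 625.0ms (1)
4. 1875.0ms @ 3 + 267.857ms (3/7)
5. 2142.857ms @ 24/7 + 267.857ms (3/7)
6. 2410.714ms @ 27/7 + 535.714ms (6/7)
7. 2946.429ms @ 33/7 + 267.857ms (3/7)
8. 3214.286ms @ 36/7 + 267.857ms (3/7)
9. 3482.143ms @ 39/7 + 267.857ms (3/7)

note 9 onset = 39/7b = 3482.143ms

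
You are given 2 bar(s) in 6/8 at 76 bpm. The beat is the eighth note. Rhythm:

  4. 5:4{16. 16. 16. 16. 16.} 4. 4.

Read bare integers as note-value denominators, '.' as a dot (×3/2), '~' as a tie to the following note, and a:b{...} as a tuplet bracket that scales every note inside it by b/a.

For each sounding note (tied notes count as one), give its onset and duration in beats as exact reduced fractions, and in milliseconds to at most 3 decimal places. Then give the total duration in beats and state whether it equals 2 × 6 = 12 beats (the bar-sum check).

1) 0.0ms=0b +2368.421ms=3b
2) 2368.421ms=3b +473.684ms=3/5b
3) 2842.105ms=18/5b +473.684ms=3/5b
4) 3315.789ms=21/5b +473.684ms=3/5b
5) 3789.474ms=24/5b +473.684ms=3/5b
6) 4263.158ms=27/5b +473.684ms=3/5b
7) 4736.842ms=6b +2368.421ms=3b
8) 7105.263ms=9b +2368.421ms=3b
Σ=12b of 12 (76bpm 6/8) — PASS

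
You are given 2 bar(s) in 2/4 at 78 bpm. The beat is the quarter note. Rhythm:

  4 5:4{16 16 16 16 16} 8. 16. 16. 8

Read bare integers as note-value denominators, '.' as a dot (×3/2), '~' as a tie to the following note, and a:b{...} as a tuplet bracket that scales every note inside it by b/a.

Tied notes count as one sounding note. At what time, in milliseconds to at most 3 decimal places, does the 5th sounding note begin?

note 5 onset = 8/5b = 1230.769ms

1. 0.0ms @ 0 + 769.231ms (1)
2. 769.231ms @ 1 + 153.846ms (1/5)
3. 923.077ms @ 6/5 + 153.846ms (1/5)
4. 1076.923ms @ 7/5 + 153.846ms (1/5)
5. 1230.769ms @ 8/5 + 153.846ms (1/5)
6. 1384.615ms @ 9/5 + 153.846ms (1/5)
7. 1538.462ms @ 2 + 576.923ms (3/4)
8. 2115.385ms @ 11/4 + 288.462ms (3/8)
9. 2403.846ms @ 25/8 + 288.462ms (3/8)
10. 2692.308ms @ 7/2 + 384.615ms (1/2)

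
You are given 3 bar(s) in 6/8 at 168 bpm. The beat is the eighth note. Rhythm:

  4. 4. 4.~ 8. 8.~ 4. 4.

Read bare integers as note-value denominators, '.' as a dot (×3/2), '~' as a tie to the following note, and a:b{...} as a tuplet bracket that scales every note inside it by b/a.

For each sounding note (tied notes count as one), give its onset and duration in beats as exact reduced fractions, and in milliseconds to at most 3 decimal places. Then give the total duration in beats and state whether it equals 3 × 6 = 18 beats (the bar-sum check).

1) 0.0ms=0b +1071.429ms=3b
2) 1071.429ms=3b +1071.429ms=3b
3) 2142.857ms=6b +1607.143ms=9/2b
4) 3750.0ms=21/2b +1607.143ms=9/2b
5) 5357.143ms=15b +1071.429ms=3b
Σ=18b of 18 (168bpm 6/8) — PASS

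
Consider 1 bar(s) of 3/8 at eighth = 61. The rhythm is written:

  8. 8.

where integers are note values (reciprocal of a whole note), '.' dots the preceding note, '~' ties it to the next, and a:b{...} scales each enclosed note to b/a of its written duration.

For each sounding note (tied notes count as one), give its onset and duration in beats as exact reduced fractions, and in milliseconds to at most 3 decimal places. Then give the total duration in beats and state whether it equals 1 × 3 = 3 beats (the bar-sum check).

1) 0.0ms=0b +1475.41ms=3/2b
2) 1475.41ms=3/2b +1475.41ms=3/2b
Σ=3b of 3 (61bpm 3/8) — PASS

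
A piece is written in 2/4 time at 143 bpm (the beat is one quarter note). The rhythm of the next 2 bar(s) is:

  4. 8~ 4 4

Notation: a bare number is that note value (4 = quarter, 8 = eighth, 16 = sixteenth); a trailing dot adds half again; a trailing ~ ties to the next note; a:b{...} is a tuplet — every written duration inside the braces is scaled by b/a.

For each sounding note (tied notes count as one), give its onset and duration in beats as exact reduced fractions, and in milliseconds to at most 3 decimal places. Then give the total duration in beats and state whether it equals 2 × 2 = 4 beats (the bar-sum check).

1) 0.0ms=0b +629.371ms=3/2b
2) 629.371ms=3/2b +629.371ms=3/2b
3) 1258.741ms=3b +419.58ms=1b
Σ=4b of 4 (143bpm 2/4) — PASS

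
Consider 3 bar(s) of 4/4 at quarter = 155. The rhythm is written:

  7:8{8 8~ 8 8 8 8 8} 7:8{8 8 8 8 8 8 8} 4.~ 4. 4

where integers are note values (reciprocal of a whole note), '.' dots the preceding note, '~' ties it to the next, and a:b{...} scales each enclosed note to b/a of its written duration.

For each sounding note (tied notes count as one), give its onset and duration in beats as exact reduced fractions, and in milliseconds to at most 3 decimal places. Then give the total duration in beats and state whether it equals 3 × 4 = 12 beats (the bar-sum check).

1) 0.0ms=0b +221.198ms=4/7b
2) 221.198ms=4/7b +442.396ms=8/7b
3) 663.594ms=12/7b +221.198ms=4/7b
4) 884.793ms=16/7b +221.198ms=4/7b
5) 1105.991ms=20/7b +221.198ms=4/7b
6) 1327.189ms=24/7b +221.198ms=4/7b
7) 1548.387ms=4b +221.198ms=4/7b
8) 1769.585ms=32/7b +221.198ms=4/7b
9) 1990.783ms=36/7b +221.198ms=4/7b
10) 2211.982ms=40/7b +221.198ms=4/7b
11) 2433.18ms=44/7b +221.198ms=4/7b
12) 2654.378ms=48/7b +221.198ms=4/7b
13) 2875.576ms=52/7b +221.198ms=4/7b
14) 3096.774ms=8b +1161.29ms=3b
15) 4258.065ms=11b +387.097ms=1b
Σ=12b of 12 (155bpm 4/4) — PASS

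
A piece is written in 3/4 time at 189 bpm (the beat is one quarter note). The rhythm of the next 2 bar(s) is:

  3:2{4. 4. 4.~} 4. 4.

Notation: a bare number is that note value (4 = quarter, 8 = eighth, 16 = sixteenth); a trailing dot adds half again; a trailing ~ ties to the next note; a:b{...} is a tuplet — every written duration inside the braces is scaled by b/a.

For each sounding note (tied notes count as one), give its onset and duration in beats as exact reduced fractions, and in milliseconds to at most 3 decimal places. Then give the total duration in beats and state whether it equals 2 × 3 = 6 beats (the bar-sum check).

1) 0.0ms=0b +317.46ms=1b
2) 317.46ms=1b +317.46ms=1b
3) 634.921ms=2b +793.651ms=5/2b
4) 1428.571ms=9/2b +476.19ms=3/2b
Σ=6b of 6 (189bpm 3/4) — PASS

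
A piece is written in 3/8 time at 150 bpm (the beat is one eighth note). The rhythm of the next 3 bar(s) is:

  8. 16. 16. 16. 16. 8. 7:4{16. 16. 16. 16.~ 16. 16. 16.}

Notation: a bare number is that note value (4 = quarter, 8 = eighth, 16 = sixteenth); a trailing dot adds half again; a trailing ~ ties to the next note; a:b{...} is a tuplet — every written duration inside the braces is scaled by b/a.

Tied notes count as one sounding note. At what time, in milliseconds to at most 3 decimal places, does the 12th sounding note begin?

1. 0.0ms @ 0 + 600.0ms (3/2)
2. 600.0ms @ 3/2 + 300.0ms (3/4)
3. 900.0ms @ 9/4 + 300.0ms (3/4)
4. 1200.0ms @ 3 + 300.0ms (3/4)
5. 1500.0ms @ 15/4 + 300.0ms (3/4)
6. 1800.0ms @ 9/2 + 600.0ms (3/2)
7. 2400.0ms @ 6 + 171.429ms (3/7)
8. 2571.429ms @ 45/7 + 171.429ms (3/7)
9. 2742.857ms @ 48/7 + 171.429ms (3/7)
10. 2914.286ms @ 51/7 + 342.857ms (6/7)
11. 3257.143ms @ 57/7 + 171.429ms (3/7)
12. 3428.571ms @ 60/7 + 171.429ms (3/7)

note 12 onset = 60/7b = 3428.571ms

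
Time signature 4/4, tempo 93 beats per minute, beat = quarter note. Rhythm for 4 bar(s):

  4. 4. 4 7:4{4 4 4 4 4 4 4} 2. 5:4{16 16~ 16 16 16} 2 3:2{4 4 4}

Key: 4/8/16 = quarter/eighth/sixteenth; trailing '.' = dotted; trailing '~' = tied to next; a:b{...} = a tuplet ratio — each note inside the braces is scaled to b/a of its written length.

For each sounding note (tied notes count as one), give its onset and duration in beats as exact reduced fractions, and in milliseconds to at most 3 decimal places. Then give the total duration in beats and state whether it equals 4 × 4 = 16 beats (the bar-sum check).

1) 0.0ms=0b +967.742ms=3/2b
2) 967.742ms=3/2b +967.742ms=3/2b
3) 1935.484ms=3b +645.161ms=1b
4) 2580.645ms=4b +368.664ms=4/7b
5) 2949.309ms=32/7b +368.664ms=4/7b
6) 3317.972ms=36/7b +368.664ms=4/7b
7) 3686.636ms=40/7b +368.664ms=4/7b
8) 4055.3ms=44/7b +368.664ms=4/7b
9) 4423.963ms=48/7b +368.664ms=4/7b
10) 4792.627ms=52/7b +368.664ms=4/7b
11) 5161.29ms=8b +1935.484ms=3b
12) 7096.774ms=11b +129.032ms=1/5b
13) 7225.806ms=56/5b +258.065ms=2/5b
14) 7483.871ms=58/5b +129.032ms=1/5b
15) 7612.903ms=59/5b +129.032ms=1/5b
16) 7741.935ms=12b +1290.323ms=2b
17) 9032.258ms=14b +430.108ms=2/3b
18) 9462.366ms=44/3b +430.108ms=2/3b
19) 9892.473ms=46/3b +430.108ms=2/3b
Σ=16b of 16 (93bpm 4/4) — PASS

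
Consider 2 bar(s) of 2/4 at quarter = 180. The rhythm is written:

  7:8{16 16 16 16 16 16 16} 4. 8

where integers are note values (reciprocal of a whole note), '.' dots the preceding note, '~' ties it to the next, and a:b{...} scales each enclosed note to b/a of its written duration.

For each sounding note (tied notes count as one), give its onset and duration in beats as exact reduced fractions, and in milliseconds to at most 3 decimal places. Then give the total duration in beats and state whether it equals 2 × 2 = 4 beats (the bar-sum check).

1) 0.0ms=0b +95.238ms=2/7b
2) 95.238ms=2/7b +95.238ms=2/7b
3) 190.476ms=4/7b +95.238ms=2/7b
4) 285.714ms=6/7b +95.238ms=2/7b
5) 380.952ms=8/7b +95.238ms=2/7b
6) 476.19ms=10/7b +95.238ms=2/7b
7) 571.429ms=12/7b +95.238ms=2/7b
8) 666.667ms=2b +500.0ms=3/2b
9) 1166.667ms=7/2b +166.667ms=1/2b
Σ=4b of 4 (180bpm 2/4) — PASS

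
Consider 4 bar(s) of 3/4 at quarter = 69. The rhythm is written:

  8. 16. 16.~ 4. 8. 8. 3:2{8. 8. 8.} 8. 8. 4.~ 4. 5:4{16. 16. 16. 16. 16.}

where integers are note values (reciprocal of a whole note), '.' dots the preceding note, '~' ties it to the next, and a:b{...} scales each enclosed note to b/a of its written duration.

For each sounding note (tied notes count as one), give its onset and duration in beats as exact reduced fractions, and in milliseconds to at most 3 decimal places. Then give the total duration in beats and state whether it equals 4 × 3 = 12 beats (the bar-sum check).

1) 0.0ms=0b +652.174ms=3/4b
2) 652.174ms=3/4b +326.087ms=3/8b
3) 978.261ms=9/8b +1630.435ms=15/8b
4) 2608.696ms=3b +652.174ms=3/4b
5) 3260.87ms=15/4b +652.174ms=3/4b
6) 3913.043ms=9/2b +434.783ms=1/2b
7) 4347.826ms=5b +434.783ms=1/2b
8) 4782.609ms=11/2b +434.783ms=1/2b
9) 5217.391ms=6b +652.174ms=3/4b
10) 5869.565ms=27/4b +652.174ms=3/4b
11) 6521.739ms=15/2b +2608.696ms=3b
12) 9130.435ms=21/2b +260.87ms=3/10b
13) 9391.304ms=54/5b +260.87ms=3/10b
14) 9652.174ms=111/10b +260.87ms=3/10b
15) 9913.043ms=57/5b +260.87ms=3/10b
16) 10173.913ms=117/10b +260.87ms=3/10b
Σ=12b of 12 (69bpm 3/4) — PASS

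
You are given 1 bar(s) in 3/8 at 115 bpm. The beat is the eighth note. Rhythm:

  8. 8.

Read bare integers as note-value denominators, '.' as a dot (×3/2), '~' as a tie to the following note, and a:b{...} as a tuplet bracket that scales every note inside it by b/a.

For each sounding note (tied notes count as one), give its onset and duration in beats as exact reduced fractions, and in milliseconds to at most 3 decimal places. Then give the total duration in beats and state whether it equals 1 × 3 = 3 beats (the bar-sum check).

1) 0.0ms=0b +782.609ms=3/2b
2) 782.609ms=3/2b +782.609ms=3/2b
Σ=3b of 3 (115bpm 3/8) — PASS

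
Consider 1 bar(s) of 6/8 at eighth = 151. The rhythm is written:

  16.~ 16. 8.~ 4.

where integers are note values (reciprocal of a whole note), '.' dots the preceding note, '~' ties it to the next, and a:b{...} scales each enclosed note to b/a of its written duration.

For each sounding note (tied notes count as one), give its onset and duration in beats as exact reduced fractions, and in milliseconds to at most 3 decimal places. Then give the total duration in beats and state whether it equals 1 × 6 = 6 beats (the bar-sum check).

1) 0.0ms=0b +596.026ms=3/2b
2) 596.026ms=3/2b +1788.079ms=9/2b
Σ=6b of 6 (151bpm 6/8) — PASS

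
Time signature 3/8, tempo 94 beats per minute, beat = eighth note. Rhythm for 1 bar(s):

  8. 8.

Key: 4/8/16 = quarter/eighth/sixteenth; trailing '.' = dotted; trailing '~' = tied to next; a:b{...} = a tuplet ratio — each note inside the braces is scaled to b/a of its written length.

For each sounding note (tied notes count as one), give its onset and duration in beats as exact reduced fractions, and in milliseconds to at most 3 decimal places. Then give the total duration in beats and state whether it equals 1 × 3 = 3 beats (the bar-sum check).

1) 0.0ms=0b +957.447ms=3/2b
2) 957.447ms=3/2b +957.447ms=3/2b
Σ=3b of 3 (94bpm 3/8) — PASS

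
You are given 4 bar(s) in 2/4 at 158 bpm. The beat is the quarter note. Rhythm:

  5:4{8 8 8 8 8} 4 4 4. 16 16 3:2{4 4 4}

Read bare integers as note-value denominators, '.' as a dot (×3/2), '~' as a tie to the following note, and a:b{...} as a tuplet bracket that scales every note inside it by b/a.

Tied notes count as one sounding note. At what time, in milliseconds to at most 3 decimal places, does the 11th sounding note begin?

1. 0.0ms @ 0 + 151.899ms (2/5)
2. 151.899ms @ 2/5 + 151.899ms (2/5)
3. 303.797ms @ 4/5 + 151.899ms (2/5)
4. 455.696ms @ 6/5 + 151.899ms (2/5)
5. 607.595ms @ 8/5 + 151.899ms (2/5)
6. 759.494ms @ 2 + 379.747ms (1)
7. 1139.241ms @ 3 + 379.747ms (1)
8. 1518.987ms @ 4 + 569.62ms (3/2)
9. 2088.608ms @ 11/2 + 94.937ms (1/4)
10. 2183.544ms @ 23/4 + 94.937ms (1/4)
11. 2278.481ms @ 6 + 253.165ms (2/3)
12. 2531.646ms @ 20/3 + 253.165ms (2/3)
13. 2784.81ms @ 22/3 + 253.165ms (2/3)

note 11 onset = 6b = 2278.481ms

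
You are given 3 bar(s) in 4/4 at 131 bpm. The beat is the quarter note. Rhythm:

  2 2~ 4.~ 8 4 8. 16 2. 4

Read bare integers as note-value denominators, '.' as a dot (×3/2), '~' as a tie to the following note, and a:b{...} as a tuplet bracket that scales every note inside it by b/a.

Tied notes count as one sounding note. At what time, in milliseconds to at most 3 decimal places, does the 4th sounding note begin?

note 4 onset = 7b = 3206.107ms

1. 0.0ms @ 0 + 916.031ms (2)
2. 916.031ms @ 2 + 1832.061ms (4)
3. 2748.092ms @ 6 + 458.015ms (1)
4. 3206.107ms @ 7 + 343.511ms (3/4)
5. 3549.618ms @ 31/4 + 114.504ms (1/4)
6. 3664.122ms @ 8 + 1374.046ms (3)
7. 5038.168ms @ 11 + 458.015ms (1)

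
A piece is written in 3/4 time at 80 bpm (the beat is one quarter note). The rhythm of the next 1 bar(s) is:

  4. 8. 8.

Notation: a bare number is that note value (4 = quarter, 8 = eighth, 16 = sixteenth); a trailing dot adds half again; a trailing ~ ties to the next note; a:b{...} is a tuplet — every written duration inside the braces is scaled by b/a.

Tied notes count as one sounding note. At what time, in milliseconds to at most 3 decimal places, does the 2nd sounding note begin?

note 2 onset = 3/2b = 1125.0ms

1. 0.0ms @ 0 + 1125.0ms (3/2)
2. 1125.0ms @ 3/2 + 562.5ms (3/4)
3. 1687.5ms @ 9/4 + 562.5ms (3/4)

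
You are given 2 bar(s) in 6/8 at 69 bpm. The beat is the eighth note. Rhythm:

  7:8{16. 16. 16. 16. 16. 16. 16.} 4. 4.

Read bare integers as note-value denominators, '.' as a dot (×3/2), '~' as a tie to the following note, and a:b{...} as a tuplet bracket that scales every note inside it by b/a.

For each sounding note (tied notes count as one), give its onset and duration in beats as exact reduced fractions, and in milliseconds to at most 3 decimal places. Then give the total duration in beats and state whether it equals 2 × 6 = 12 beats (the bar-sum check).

1) 0.0ms=0b +745.342ms=6/7b
2) 745.342ms=6/7b +745.342ms=6/7b
3) 1490.683ms=12/7b +745.342ms=6/7b
4) 2236.025ms=18/7b +745.342ms=6/7b
5) 2981.366ms=24/7b +745.342ms=6/7b
6) 3726.708ms=30/7b +745.342ms=6/7b
7) 4472.05ms=36/7b +745.342ms=6/7b
8) 5217.391ms=6b +2608.696ms=3b
9) 7826.087ms=9b +2608.696ms=3b
Σ=12b of 12 (69bpm 6/8) — PASS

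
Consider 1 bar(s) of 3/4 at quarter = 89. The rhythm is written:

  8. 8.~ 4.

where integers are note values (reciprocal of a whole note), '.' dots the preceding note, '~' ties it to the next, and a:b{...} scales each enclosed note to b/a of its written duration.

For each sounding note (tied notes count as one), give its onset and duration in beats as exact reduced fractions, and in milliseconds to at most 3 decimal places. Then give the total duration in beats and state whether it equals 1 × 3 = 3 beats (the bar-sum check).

1) 0.0ms=0b +505.618ms=3/4b
2) 505.618ms=3/4b +1516.854ms=9/4b
Σ=3b of 3 (89bpm 3/4) — PASS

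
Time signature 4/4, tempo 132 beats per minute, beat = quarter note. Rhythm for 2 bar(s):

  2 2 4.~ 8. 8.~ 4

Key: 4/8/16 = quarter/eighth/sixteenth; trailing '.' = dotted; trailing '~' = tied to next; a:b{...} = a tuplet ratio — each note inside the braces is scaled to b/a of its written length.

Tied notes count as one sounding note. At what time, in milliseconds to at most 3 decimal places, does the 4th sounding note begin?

note 4 onset = 25/4b = 2840.909ms

1. 0.0ms @ 0 + 909.091ms (2)
2. 909.091ms @ 2 + 909.091ms (2)
3. 1818.182ms @ 4 + 1022.727ms (9/4)
4. 2840.909ms @ 25/4 + 795.455ms (7/4)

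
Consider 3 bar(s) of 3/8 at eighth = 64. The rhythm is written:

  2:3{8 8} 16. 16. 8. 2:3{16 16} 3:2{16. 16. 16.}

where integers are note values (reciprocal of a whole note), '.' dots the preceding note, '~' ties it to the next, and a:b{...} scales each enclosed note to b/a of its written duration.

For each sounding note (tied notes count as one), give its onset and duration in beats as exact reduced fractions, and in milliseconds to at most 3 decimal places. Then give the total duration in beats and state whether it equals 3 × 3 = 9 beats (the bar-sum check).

1) 0.0ms=0b +1406.25ms=3/2b
2) 1406.25ms=3/2b +1406.25ms=3/2b
3) 2812.5ms=3b +703.125ms=3/4b
4) 3515.625ms=15/4b +703.125ms=3/4b
5) 4218.75ms=9/2b +1406.25ms=3/2b
6) 5625.0ms=6b +703.125ms=3/4b
7) 6328.125ms=27/4b +703.125ms=3/4b
8) 7031.25ms=15/2b +468.75ms=1/2b
9) 7500.0ms=8b +468.75ms=1/2b
10) 7968.75ms=17/2b +468.75ms=1/2b
Σ=9b of 9 (64bpm 3/8) — PASS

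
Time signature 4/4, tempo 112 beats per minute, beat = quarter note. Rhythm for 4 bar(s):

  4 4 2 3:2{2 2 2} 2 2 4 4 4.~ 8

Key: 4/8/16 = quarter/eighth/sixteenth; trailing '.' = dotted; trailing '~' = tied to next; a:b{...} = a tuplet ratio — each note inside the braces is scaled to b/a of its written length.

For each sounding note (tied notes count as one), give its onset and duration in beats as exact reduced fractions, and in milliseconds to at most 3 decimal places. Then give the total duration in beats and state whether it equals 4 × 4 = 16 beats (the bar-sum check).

1) 0.0ms=0b +535.714ms=1b
2) 535.714ms=1b +535.714ms=1b
3) 1071.429ms=2b +1071.429ms=2b
4) 2142.857ms=4b +714.286ms=4/3b
5) 2857.143ms=16/3b +714.286ms=4/3b
6) 3571.429ms=20/3b +714.286ms=4/3b
7) 4285.714ms=8b +1071.429ms=2b
8) 5357.143ms=10b +1071.429ms=2b
9) 6428.571ms=12b +535.714ms=1b
10) 6964.286ms=13b +535.714ms=1b
11) 7500.0ms=14b +1071.429ms=2b
Σ=16b of 16 (112bpm 4/4) — PASS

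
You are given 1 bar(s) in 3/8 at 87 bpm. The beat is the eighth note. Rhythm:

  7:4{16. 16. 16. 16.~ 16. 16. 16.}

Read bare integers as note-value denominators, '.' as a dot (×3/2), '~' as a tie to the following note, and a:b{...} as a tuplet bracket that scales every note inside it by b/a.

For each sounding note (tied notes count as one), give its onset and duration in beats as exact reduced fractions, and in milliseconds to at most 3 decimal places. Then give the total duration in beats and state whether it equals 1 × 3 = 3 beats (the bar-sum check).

1) 0.0ms=0b +295.567ms=3/7b
2) 295.567ms=3/7b +295.567ms=3/7b
3) 591.133ms=6/7b +295.567ms=3/7b
4) 886.7ms=9/7b +591.133ms=6/7b
5) 1477.833ms=15/7b +295.567ms=3/7b
6) 1773.399ms=18/7b +295.567ms=3/7b
Σ=3b of 3 (87bpm 3/8) — PASS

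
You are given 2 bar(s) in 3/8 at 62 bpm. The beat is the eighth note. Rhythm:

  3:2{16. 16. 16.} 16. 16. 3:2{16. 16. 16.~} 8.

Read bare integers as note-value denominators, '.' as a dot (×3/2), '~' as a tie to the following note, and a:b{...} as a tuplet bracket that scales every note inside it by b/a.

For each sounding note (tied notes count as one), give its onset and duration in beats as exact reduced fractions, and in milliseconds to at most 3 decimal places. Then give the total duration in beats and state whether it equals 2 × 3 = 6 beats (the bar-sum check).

1) 0.0ms=0b +483.871ms=1/2b
2) 483.871ms=1/2b +483.871ms=1/2b
3) 967.742ms=1b +483.871ms=1/2b
4) 1451.613ms=3/2b +725.806ms=3/4b
5) 2177.419ms=9/4b +725.806ms=3/4b
6) 2903.226ms=3b +483.871ms=1/2b
7) 3387.097ms=7/2b +483.871ms=1/2b
8) 3870.968ms=4b +1935.484ms=2b
Σ=6b of 6 (62bpm 3/8) — PASS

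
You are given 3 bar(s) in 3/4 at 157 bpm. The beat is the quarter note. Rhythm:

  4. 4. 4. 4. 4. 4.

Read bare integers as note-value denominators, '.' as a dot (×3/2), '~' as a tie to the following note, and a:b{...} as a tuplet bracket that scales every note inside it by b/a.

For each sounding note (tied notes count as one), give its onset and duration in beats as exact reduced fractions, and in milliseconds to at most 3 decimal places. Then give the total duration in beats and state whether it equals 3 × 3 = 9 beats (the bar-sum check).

1) 0.0ms=0b +573.248ms=3/2b
2) 573.248ms=3/2b +573.248ms=3/2b
3) 1146.497ms=3b +573.248ms=3/2b
4) 1719.745ms=9/2b +573.248ms=3/2b
5) 2292.994ms=6b +573.248ms=3/2b
6) 2866.242ms=15/2b +573.248ms=3/2b
Σ=9b of 9 (157bpm 3/4) — PASS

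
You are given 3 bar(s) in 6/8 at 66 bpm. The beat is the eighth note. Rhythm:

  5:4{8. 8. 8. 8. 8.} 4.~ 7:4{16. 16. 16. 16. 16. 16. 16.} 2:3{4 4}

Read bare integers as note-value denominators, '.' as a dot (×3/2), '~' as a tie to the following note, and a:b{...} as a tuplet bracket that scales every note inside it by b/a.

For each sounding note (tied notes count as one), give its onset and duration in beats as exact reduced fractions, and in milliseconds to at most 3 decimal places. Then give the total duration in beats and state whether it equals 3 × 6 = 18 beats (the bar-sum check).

1) 0.0ms=0b +1090.909ms=6/5b
2) 1090.909ms=6/5b +1090.909ms=6/5b
3) 2181.818ms=12/5b +1090.909ms=6/5b
4) 3272.727ms=18/5b +1090.909ms=6/5b
5) 4363.636ms=24/5b +1090.909ms=6/5b
6) 5454.545ms=6b +3116.883ms=24/7b
7) 8571.429ms=66/7b +389.61ms=3/7b
8) 8961.039ms=69/7b +389.61ms=3/7b
9) 9350.649ms=72/7b +389.61ms=3/7b
10) 9740.26ms=75/7b +389.61ms=3/7b
11) 10129.87ms=78/7b +389.61ms=3/7b
12) 10519.481ms=81/7b +389.61ms=3/7b
13) 10909.091ms=12b +2727.273ms=3b
14) 13636.364ms=15b +2727.273ms=3b
Σ=18b of 18 (66bpm 6/8) — PASS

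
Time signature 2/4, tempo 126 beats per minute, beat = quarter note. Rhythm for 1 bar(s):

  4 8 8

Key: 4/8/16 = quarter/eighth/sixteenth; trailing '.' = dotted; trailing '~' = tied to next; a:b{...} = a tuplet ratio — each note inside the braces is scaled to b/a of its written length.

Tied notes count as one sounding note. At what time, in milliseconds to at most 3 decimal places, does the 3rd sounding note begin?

1. 0.0ms @ 0 + 476.19ms (1)
2. 476.19ms @ 1 + 238.095ms (1/2)
3. 714.286ms @ 3/2 + 238.095ms (1/2)

note 3 onset = 3/2b = 714.286ms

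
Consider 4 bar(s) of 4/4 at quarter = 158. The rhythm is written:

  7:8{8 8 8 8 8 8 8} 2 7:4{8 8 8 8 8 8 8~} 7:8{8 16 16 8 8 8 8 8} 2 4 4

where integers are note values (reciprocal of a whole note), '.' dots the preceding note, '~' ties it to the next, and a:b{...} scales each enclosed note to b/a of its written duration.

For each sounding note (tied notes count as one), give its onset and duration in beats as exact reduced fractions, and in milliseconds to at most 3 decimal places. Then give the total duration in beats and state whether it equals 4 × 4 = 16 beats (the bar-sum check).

1) 0.0ms=0b +216.998ms=4/7b
2) 216.998ms=4/7b +216.998ms=4/7b
3) 433.996ms=8/7b +216.998ms=4/7b
4) 650.995ms=12/7b +216.998ms=4/7b
5) 867.993ms=16/7b +216.998ms=4/7b
6) 1084.991ms=20/7b +216.998ms=4/7b
7) 1301.989ms=24/7b +216.998ms=4/7b
8) 1518.987ms=4b +759.494ms=2b
9) 2278.481ms=6b +108.499ms=2/7b
10) 2386.98ms=44/7b +108.499ms=2/7b
11) 2495.479ms=46/7b +108.499ms=2/7b
12) 2603.978ms=48/7b +108.499ms=2/7b
13) 2712.477ms=50/7b +108.499ms=2/7b
14) 2820.976ms=52/7b +108.499ms=2/7b
15) 2929.476ms=54/7b +325.497ms=6/7b
16) 3254.973ms=60/7b +108.499ms=2/7b
17) 3363.472ms=62/7b +108.499ms=2/7b
18) 3471.971ms=64/7b +216.998ms=4/7b
19) 3688.969ms=68/7b +216.998ms=4/7b
20) 3905.967ms=72/7b +216.998ms=4/7b
21) 4122.966ms=76/7b +216.998ms=4/7b
22) 4339.964ms=80/7b +216.998ms=4/7b
23) 4556.962ms=12b +759.494ms=2b
24) 5316.456ms=14b +379.747ms=1b
25) 5696.203ms=15b +379.747ms=1b
Σ=16b of 16 (158bpm 4/4) — PASS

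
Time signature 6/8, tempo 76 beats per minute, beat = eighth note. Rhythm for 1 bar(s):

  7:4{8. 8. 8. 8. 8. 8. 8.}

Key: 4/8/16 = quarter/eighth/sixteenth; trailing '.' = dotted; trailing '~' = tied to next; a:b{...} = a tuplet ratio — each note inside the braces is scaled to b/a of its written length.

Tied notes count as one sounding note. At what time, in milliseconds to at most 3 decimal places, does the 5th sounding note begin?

note 5 onset = 24/7b = 2706.767ms

1. 0.0ms @ 0 + 676.692ms (6/7)
2. 676.692ms @ 6/7 + 676.692ms (6/7)
3. 1353.383ms @ 12/7 + 676.692ms (6/7)
4. 2030.075ms @ 18/7 + 676.692ms (6/7)
5. 2706.767ms @ 24/7 + 676.692ms (6/7)
6. 3383.459ms @ 30/7 + 676.692ms (6/7)
7. 4060.15ms @ 36/7 + 676.692ms (6/7)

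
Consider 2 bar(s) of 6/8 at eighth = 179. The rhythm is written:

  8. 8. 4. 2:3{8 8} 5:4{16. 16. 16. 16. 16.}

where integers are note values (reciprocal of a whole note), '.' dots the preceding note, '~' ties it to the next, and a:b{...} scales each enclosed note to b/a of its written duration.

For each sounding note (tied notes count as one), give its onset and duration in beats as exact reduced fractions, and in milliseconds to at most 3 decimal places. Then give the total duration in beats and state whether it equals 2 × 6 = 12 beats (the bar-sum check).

1) 0.0ms=0b +502.793ms=3/2b
2) 502.793ms=3/2b +502.793ms=3/2b
3) 1005.587ms=3b +1005.587ms=3b
4) 2011.173ms=6b +502.793ms=3/2b
5) 2513.966ms=15/2b +502.793ms=3/2b
6) 3016.76ms=9b +201.117ms=3/5b
7) 3217.877ms=48/5b +201.117ms=3/5b
8) 3418.994ms=51/5b +201.117ms=3/5b
9) 3620.112ms=54/5b +201.117ms=3/5b
10) 3821.229ms=57/5b +201.117ms=3/5b
Σ=12b of 12 (179bpm 6/8) — PASS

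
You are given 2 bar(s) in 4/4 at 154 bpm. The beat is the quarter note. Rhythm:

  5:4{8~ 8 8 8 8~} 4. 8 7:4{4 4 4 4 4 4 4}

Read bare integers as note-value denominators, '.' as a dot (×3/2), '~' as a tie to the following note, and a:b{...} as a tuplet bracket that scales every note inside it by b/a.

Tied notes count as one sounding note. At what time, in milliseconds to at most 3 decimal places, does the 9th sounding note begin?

1. 0.0ms @ 0 + 311.688ms (4/5)
2. 311.688ms @ 4/5 + 155.844ms (2/5)
3. 467.532ms @ 6/5 + 155.844ms (2/5)
4. 623.377ms @ 8/5 + 740.26ms (19/10)
5. 1363.636ms @ 7/2 + 194.805ms (1/2)
6. 1558.442ms @ 4 + 222.635ms (4/7)
7. 1781.076ms @ 32/7 + 222.635ms (4/7)
8. 2003.711ms @ 36/7 + 222.635ms (4/7)
9. 2226.345ms @ 40/7 + 222.635ms (4/7)
10. 2448.98ms @ 44/7 + 222.635ms (4/7)
11. 2671.614ms @ 48/7 + 222.635ms (4/7)
12. 2894.249ms @ 52/7 + 222.635ms (4/7)

note 9 onset = 40/7b = 2226.345ms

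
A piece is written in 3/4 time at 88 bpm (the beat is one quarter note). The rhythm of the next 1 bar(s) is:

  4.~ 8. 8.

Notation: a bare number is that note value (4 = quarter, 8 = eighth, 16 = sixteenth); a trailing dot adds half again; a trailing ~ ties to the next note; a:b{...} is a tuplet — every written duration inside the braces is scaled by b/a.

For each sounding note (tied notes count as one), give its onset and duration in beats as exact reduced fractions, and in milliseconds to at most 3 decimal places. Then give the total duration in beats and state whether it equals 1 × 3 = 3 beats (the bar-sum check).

1) 0.0ms=0b +1534.091ms=9/4b
2) 1534.091ms=9/4b +511.364ms=3/4b
Σ=3b of 3 (88bpm 3/4) — PASS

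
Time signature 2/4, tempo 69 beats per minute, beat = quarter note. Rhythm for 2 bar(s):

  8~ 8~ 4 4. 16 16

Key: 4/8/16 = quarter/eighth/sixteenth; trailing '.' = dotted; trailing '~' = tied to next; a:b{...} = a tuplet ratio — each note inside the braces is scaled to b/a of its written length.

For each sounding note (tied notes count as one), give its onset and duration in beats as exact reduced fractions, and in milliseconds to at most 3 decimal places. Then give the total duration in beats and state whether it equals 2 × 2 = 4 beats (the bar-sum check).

1) 0.0ms=0b +1739.13ms=2b
2) 1739.13ms=2b +1304.348ms=3/2b
3) 3043.478ms=7/2b +217.391ms=1/4b
4) 3260.87ms=15/4b +217.391ms=1/4b
Σ=4b of 4 (69bpm 2/4) — PASS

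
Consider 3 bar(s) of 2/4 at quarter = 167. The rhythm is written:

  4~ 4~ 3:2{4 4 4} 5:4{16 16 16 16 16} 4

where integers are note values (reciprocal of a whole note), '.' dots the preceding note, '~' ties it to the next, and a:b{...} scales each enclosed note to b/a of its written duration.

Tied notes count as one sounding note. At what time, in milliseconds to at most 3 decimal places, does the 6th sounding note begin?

1. 0.0ms @ 0 + 958.084ms (8/3)
2. 958.084ms @ 8/3 + 239.521ms (2/3)
3. 1197.605ms @ 10/3 + 239.521ms (2/3)
4. 1437.126ms @ 4 + 71.856ms (1/5)
5. 1508.982ms @ 21/5 + 71.856ms (1/5)
6. 1580.838ms @ 22/5 + 71.856ms (1/5)
7. 1652.695ms @ 23/5 + 71.856ms (1/5)
8. 1724.551ms @ 24/5 + 71.856ms (1/5)
9. 1796.407ms @ 5 + 359.281ms (1)

note 6 onset = 22/5b = 1580.838ms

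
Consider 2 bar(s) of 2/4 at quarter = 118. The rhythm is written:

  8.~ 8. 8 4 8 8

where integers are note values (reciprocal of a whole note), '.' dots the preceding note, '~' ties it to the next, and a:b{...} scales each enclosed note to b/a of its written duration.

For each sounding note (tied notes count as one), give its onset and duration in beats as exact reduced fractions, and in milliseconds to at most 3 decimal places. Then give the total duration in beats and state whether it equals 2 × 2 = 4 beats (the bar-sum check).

1) 0.0ms=0b +762.712ms=3/2b
2) 762.712ms=3/2b +254.237ms=1/2b
3) 1016.949ms=2b +508.475ms=1b
4) 1525.424ms=3b +254.237ms=1/2b
5) 1779.661ms=7/2b +254.237ms=1/2b
Σ=4b of 4 (118bpm 2/4) — PASS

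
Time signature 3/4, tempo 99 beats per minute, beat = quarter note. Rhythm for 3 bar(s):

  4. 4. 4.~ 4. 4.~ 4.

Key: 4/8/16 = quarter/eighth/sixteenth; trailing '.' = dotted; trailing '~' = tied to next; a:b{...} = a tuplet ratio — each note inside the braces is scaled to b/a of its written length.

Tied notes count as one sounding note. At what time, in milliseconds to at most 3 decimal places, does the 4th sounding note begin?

1. 0.0ms @ 0 + 909.091ms (3/2)
2. 909.091ms @ 3/2 + 909.091ms (3/2)
3. 1818.182ms @ 3 + 1818.182ms (3)
4. 3636.364ms @ 6 + 1818.182ms (3)

note 4 onset = 6b = 3636.364ms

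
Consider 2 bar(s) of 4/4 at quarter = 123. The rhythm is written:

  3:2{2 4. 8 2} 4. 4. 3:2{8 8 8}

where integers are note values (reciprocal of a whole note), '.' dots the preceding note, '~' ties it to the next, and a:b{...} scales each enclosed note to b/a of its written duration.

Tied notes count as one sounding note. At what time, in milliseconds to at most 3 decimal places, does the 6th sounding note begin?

note 6 onset = 11/2b = 2682.927ms

1. 0.0ms @ 0 + 650.407ms (4/3)
2. 650.407ms @ 4/3 + 487.805ms (1)
3. 1138.211ms @ 7/3 + 162.602ms (1/3)
4. 1300.813ms @ 8/3 + 650.407ms (4/3)
5. 1951.22ms @ 4 + 731.707ms (3/2)
6. 2682.927ms @ 11/2 + 731.707ms (3/2)
7. 3414.634ms @ 7 + 162.602ms (1/3)
8. 3577.236ms @ 22/3 + 162.602ms (1/3)
9. 3739.837ms @ 23/3 + 162.602ms (1/3)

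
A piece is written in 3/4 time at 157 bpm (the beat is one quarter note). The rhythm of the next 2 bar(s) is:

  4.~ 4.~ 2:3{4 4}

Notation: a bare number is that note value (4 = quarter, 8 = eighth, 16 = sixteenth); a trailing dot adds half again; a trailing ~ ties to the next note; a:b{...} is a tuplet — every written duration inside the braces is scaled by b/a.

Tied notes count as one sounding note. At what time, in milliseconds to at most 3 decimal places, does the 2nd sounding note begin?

note 2 onset = 9/2b = 1719.745ms

1. 0.0ms @ 0 + 1719.745ms (9/2)
2. 1719.745ms @ 9/2 + 573.248ms (3/2)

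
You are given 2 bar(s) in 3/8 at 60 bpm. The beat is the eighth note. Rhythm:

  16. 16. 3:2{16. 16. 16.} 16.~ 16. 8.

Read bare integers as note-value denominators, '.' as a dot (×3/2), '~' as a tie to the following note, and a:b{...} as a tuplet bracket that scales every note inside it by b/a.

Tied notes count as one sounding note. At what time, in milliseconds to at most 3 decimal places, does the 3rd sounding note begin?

1. 0.0ms @ 0 + 750.0ms (3/4)
2. 750.0ms @ 3/4 + 750.0ms (3/4)
3. 1500.0ms @ 3/2 + 500.0ms (1/2)
4. 2000.0ms @ 2 + 500.0ms (1/2)
5. 2500.0ms @ 5/2 + 500.0ms (1/2)
6. 3000.0ms @ 3 + 1500.0ms (3/2)
7. 4500.0ms @ 9/2 + 1500.0ms (3/2)

note 3 onset = 3/2b = 1500.0ms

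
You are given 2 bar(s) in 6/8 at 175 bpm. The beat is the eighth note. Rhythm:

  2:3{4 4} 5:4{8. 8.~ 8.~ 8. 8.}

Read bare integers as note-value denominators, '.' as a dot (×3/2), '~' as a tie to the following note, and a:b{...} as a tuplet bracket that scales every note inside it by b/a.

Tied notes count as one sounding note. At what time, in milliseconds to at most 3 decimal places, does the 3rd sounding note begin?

note 3 onset = 6b = 2057.143ms

1. 0.0ms @ 0 + 1028.571ms (3)
2. 1028.571ms @ 3 + 1028.571ms (3)
3. 2057.143ms @ 6 + 411.429ms (6/5)
4. 2468.571ms @ 36/5 + 1234.286ms (18/5)
5. 3702.857ms @ 54/5 + 411.429ms (6/5)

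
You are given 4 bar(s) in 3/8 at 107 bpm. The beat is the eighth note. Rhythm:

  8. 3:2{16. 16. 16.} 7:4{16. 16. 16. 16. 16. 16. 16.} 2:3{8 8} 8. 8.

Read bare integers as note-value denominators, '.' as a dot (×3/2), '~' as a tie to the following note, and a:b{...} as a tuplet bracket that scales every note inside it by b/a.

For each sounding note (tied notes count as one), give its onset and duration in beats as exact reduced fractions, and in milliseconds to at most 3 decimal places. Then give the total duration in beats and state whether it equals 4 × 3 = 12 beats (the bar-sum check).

1) 0.0ms=0b +841.121ms=3/2b
2) 841.121ms=3/2b +280.374ms=1/2b
3) 1121.495ms=2b +280.374ms=1/2b
4) 1401.869ms=5/2b +280.374ms=1/2b
5) 1682.243ms=3b +240.32ms=3/7b
6) 1922.563ms=24/7b +240.32ms=3/7b
7) 2162.884ms=27/7b +240.32ms=3/7b
8) 2403.204ms=30/7b +240.32ms=3/7b
9) 2643.525ms=33/7b +240.32ms=3/7b
10) 2883.845ms=36/7b +240.32ms=3/7b
11) 3124.166ms=39/7b +240.32ms=3/7b
12) 3364.486ms=6b +841.121ms=3/2b
13) 4205.607ms=15/2b +841.121ms=3/2b
14) 5046.729ms=9b +841.121ms=3/2b
15) 5887.85ms=21/2b +841.121ms=3/2b
Σ=12b of 12 (107bpm 3/8) — PASS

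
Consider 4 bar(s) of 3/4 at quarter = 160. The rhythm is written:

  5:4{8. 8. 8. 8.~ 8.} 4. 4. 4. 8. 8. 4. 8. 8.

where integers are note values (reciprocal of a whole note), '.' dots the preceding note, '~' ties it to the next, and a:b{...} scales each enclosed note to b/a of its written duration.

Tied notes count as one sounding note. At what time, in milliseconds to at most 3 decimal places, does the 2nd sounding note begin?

1. 0.0ms @ 0 + 225.0ms (3/5)
2. 225.0ms @ 3/5 + 225.0ms (3/5)
3. 450.0ms @ 6/5 + 225.0ms (3/5)
4. 675.0ms @ 9/5 + 450.0ms (6/5)
5. 1125.0ms @ 3 + 562.5ms (3/2)
6. 1687.5ms @ 9/2 + 562.5ms (3/2)
7. 2250.0ms @ 6 + 562.5ms (3/2)
8. 2812.5ms @ 15/2 + 281.25ms (3/4)
9. 3093.75ms @ 33/4 + 281.25ms (3/4)
10. 3375.0ms @ 9 + 562.5ms (3/2)
11. 3937.5ms @ 21/2 + 281.25ms (3/4)
12. 4218.75ms @ 45/4 + 281.25ms (3/4)

note 2 onset = 3/5b = 225.0ms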